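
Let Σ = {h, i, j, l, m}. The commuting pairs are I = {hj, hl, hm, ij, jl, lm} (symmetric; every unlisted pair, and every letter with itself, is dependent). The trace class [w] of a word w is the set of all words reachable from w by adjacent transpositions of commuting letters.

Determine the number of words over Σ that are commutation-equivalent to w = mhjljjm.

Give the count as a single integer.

#0=m has no predecessor
#1=h has no predecessor
#2=j depends on [0:m]
#3=l has no predecessor
#4=j depends on [2:j]
#5=j depends on [4:j]
#6=m depends on [5:j]
sources: [0:m, 1:h, 3:l]
N(rest) = Σ N(rest − s) over sources s of rest; N(one piece) = 1:
  size 1 → [1]=1  [3]=1  [6]=1
  size 2 → [1,3]=2  [1,6]=2  [3,6]=2  [5,6]=1
  size 3 → [1,3,6]=6  [1,5,6]=3  [3,5,6]=3  [4,5,6]=1
  size 4 → [1,3,5,6]=12  [1,4,5,6]=4  [2,4,5,6]=1  [3,4,5,6]=4
  size 5 → [0,2,4,5,6]=1  [1,2,4,5,6]=5  [1,3,4,5,6]=20  [2,3,4,5,6]=5
  first=0(m) contributes 30
  first=1(h) contributes 6
  first=3(l) contributes 6
|[w]| = 42

42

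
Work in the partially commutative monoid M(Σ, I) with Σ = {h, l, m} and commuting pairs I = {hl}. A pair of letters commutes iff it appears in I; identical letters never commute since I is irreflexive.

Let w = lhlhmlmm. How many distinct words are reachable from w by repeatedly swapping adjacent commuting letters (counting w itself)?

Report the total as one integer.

0(l) covers ∅
1(h) covers ∅
2(l) covers 0:l
3(h) covers 1:h
4(m) covers 2:l, 3:h
5(l) covers 4:m
6(m) covers 5:l
7(m) covers 6:m
floor of heap: 0:l, 1:h
completions by unplaced set U, small U first (add the entries for U minus each lowest piece of U):
  |U|=1: {7}:1
  |U|=2: {6,7}:1
  |U|=3: {5,6,7}:1
  |U|=4: {4,5,6,7}:1
  |U|=5: {2,4,5,6,7}:1  {3,4,5,6,7}:1
  |U|=6: {0,2,4,5,6,7}:1  {1,3,4,5,6,7}:1  {2,3,4,5,6,7}:2
  start at 0(l): 3
  start at 1(h): 3
sum over floor = 6

6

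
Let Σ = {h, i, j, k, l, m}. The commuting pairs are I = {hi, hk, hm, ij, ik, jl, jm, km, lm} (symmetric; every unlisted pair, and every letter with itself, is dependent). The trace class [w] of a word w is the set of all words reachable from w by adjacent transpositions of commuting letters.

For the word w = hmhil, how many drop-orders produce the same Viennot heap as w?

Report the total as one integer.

6

#0=h has no predecessor
#1=m has no predecessor
#2=h depends on [0:h]
#3=i depends on [1:m]
#4=l depends on [2:h, 3:i]
sources: [0:h, 1:m]
N(rest) = Σ N(rest − s) over sources s of rest; N(one piece) = 1:
  size 1 → [4]=1
  size 2 → [2,4]=1  [3,4]=1
  size 3 → [0,2,4]=1  [1,3,4]=1  [2,3,4]=2
  first=0(h) contributes 3
  first=1(m) contributes 3
|[w]| = 6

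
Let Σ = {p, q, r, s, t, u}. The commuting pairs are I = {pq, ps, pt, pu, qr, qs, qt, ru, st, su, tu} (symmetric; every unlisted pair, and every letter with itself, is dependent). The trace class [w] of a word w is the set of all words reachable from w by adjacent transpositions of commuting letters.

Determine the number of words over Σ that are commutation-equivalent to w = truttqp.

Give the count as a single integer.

63

drop 0:t onto floor
drop 1:r onto {0:t}
drop 2:u onto floor
drop 3:t onto {1:r}
drop 4:t onto {3:t}
drop 5:q onto {2:u}
drop 6:p onto {1:r}
ground layer = {0:t, 2:u}
drop-orders for the pieces not yet dropped (sum over which currently-grounded one goes next):
  1 to go: {4} 1  {5} 1  {6} 1
  2 to go: {2,5} 1  {3,4} 1  {4,5} 2  {4,6} 2  {5,6} 2
  3 to go: {2,4,5} 3  {2,5,6} 3  {3,4,5} 3  {3,4,6} 3  {4,5,6} 6
  4 to go: {1,3,4,6} 3  {2,3,4,5} 6  {2,4,5,6} 12  {3,4,5,6} 12
  5 to go: {0,1,3,4,6} 3  {1,3,4,5,6} 15  {2,3,4,5,6} 30
  if 0:t drops first: 45 orders
  if 2:u drops first: 18 orders
heap linearizations: 63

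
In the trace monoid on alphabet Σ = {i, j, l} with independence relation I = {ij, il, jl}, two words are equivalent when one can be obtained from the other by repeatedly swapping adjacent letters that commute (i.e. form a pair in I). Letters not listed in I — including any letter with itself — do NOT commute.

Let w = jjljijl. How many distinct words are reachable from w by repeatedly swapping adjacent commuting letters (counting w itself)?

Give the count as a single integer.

105

drop 0:j onto floor
drop 1:j onto {0:j}
drop 2:l onto floor
drop 3:j onto {1:j}
drop 4:i onto floor
drop 5:j onto {3:j}
drop 6:l onto {2:l}
ground layer = {0:j, 2:l, 4:i}
drop-orders for the pieces not yet dropped (sum over which currently-grounded one goes next):
  1 to go: {4} 1  {5} 1  {6} 1
  2 to go: {2,6} 1  {3,5} 1  {4,5} 2  {4,6} 2  {5,6} 2
  3 to go: {1,3,5} 1  {2,4,6} 3  {2,5,6} 3  {3,4,5} 3  {3,5,6} 3  {4,5,6} 6
  4 to go: {0,1,3,5} 1  {1,3,4,5} 4  {1,3,5,6} 4  {2,3,5,6} 6  {2,4,5,6} 12  {3,4,5,6} 12
  5 to go: {0,1,3,4,5} 5  {0,1,3,5,6} 5  {1,2,3,5,6} 10  {1,3,4,5,6} 20  {2,3,4,5,6} 30
  if 0:j drops first: 60 orders
  if 2:l drops first: 30 orders
  if 4:i drops first: 15 orders
heap linearizations: 105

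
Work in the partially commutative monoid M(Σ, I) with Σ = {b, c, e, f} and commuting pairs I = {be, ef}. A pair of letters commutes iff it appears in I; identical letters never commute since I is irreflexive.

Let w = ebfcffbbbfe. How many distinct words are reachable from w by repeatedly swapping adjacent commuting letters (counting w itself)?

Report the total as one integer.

21

0(e) covers ∅
1(b) covers ∅
2(f) covers 1:b
3(c) covers 0:e, 2:f
4(f) covers 3:c
5(f) covers 4:f
6(b) covers 5:f
7(b) covers 6:b
8(b) covers 7:b
9(f) covers 8:b
10(e) covers 3:c
floor of heap: 0:e, 1:b
completions by unplaced set U, small U first (add the entries for U minus each lowest piece of U):
  |U|=1: {9}:1  {10}:1
  |U|=2: {8,9}:1  {9,10}:2
  |U|=3: {7,8,9}:1  {8,9,10}:3
  |U|=4: {6,7,8,9}:1  {7,8,9,10}:4
  |U|=5: {5,6,7,8,9}:1  {6,7,8,9,10}:5
  |U|=6: {4,5,6,7,8,9}:1  {5,6,7,8,9,10}:6
  |U|=7: {4,5,6,7,8,9,10}:7
  |U|=8: {3,4,5,6,7,8,9,10}:7
  |U|=9: {0,3,4,5,6,7,8,9,10}:7  {2,3,4,5,6,7,8,9,10}:7
  start at 0(e): 7
  start at 1(b): 14
sum over floor = 21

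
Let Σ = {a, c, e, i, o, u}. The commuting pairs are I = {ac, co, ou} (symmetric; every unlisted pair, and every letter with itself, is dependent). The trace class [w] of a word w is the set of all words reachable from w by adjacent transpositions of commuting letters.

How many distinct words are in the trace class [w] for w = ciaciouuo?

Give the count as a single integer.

12

piece 0:c — minimal
piece 1:i rests on {0:c}
piece 2:a rests on {1:i}
piece 3:c rests on {1:i}
piece 4:i rests on {2:a, 3:c}
piece 5:o rests on {4:i}
piece 6:u rests on {4:i}
piece 7:u rests on {6:u}
piece 8:o rests on {5:o}
minimal pieces: {0:c}
ways to finish when only these pieces remain (= sum over removing one remaining piece with nothing left below it):
  1 left: {7}→1  {8}→1
  2 left: {5,8}→1  {6,7}→1  {7,8}→2
  3 left: {5,7,8}→3  {6,7,8}→3
  4 left: {5,6,7,8}→6
  5 left: {4,5,6,7,8}→6
  6 left: {2,4,5,6,7,8}→6  {3,4,5,6,7,8}→6
  7 left: {2,3,4,5,6,7,8}→12
  placing 0:c first → 12 extensions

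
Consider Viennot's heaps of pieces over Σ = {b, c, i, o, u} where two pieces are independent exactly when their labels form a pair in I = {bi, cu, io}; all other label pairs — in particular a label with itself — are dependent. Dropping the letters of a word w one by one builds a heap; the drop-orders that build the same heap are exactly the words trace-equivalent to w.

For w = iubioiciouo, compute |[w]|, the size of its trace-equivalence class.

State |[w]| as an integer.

#0=i has no predecessor
#1=u depends on [0:i]
#2=b depends on [1:u]
#3=i depends on [1:u]
#4=o depends on [2:b]
#5=i depends on [3:i]
#6=c depends on [4:o, 5:i]
#7=i depends on [6:c]
#8=o depends on [6:c]
#9=u depends on [7:i, 8:o]
#10=o depends on [9:u]
sources: [0:i]
N(rest) = Σ N(rest − s) over sources s of rest; N(one piece) = 1:
  size 1 → [10]=1
  size 2 → [9,10]=1
  size 3 → [7,9,10]=1  [8,9,10]=1
  size 4 → [7,8,9,10]=2
  size 5 → [6,7,8,9,10]=2
  size 6 → [4,6,7,8,9,10]=2  [5,6,7,8,9,10]=2
  size 7 → [2,4,6,7,8,9,10]=2  [3,5,6,7,8,9,10]=2  [4,5,6,7,8,9,10]=4
  size 8 → [2,4,5,6,7,8,9,10]=6  [3,4,5,6,7,8,9,10]=6
  size 9 → [2,3,4,5,6,7,8,9,10]=12
  first=0(i) contributes 12

12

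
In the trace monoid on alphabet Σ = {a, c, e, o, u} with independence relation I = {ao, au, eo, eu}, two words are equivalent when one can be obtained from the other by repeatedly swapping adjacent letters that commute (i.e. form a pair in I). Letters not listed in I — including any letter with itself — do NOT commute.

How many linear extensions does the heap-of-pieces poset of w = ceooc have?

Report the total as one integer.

0(c) covers ∅
1(e) covers 0:c
2(o) covers 0:c
3(o) covers 2:o
4(c) covers 1:e, 3:o
floor of heap: 0:c
completions by unplaced set U, small U first (add the entries for U minus each lowest piece of U):
  |U|=1: {4}:1
  |U|=2: {1,4}:1  {3,4}:1
  |U|=3: {1,3,4}:2  {2,3,4}:1
  start at 0(c): 3

3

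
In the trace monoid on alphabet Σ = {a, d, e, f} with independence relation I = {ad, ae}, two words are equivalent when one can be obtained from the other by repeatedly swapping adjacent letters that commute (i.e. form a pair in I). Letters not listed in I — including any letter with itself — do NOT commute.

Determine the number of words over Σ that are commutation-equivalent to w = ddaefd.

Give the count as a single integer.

drop 0:d onto floor
drop 1:d onto {0:d}
drop 2:a onto floor
drop 3:e onto {1:d}
drop 4:f onto {2:a, 3:e}
drop 5:d onto {4:f}
ground layer = {0:d, 2:a}
drop-orders for the pieces not yet dropped (sum over which currently-grounded one goes next):
  1 to go: {5} 1
  2 to go: {4,5} 1
  3 to go: {2,4,5} 1  {3,4,5} 1
  4 to go: {1,3,4,5} 1  {2,3,4,5} 2
  if 0:d drops first: 3 orders
  if 2:a drops first: 1 orders
heap linearizations: 4

4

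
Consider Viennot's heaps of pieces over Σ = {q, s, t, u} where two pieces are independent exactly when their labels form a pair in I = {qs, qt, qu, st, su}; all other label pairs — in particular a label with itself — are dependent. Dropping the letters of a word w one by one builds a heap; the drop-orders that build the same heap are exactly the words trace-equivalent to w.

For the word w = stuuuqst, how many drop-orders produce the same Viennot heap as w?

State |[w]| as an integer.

168

#0=s has no predecessor
#1=t has no predecessor
#2=u depends on [1:t]
#3=u depends on [2:u]
#4=u depends on [3:u]
#5=q has no predecessor
#6=s depends on [0:s]
#7=t depends on [4:u]
sources: [0:s, 1:t, 5:q]
N(rest) = Σ N(rest − s) over sources s of rest; N(one piece) = 1:
  size 1 → [5]=1  [6]=1  [7]=1
  size 2 → [0,6]=1  [4,7]=1  [5,6]=2  [5,7]=2  [6,7]=2
  size 3 → [0,5,6]=3  [0,6,7]=3  [3,4,7]=1  [4,5,7]=3  [4,6,7]=3  [5,6,7]=6
  size 4 → [0,4,6,7]=6  [0,5,6,7]=12  [2,3,4,7]=1  [3,4,5,7]=4  [3,4,6,7]=4  [4,5,6,7]=12
  size 5 → [0,3,4,6,7]=10  [0,4,5,6,7]=30  [1,2,3,4,7]=1  [2,3,4,5,7]=5  [2,3,4,6,7]=5  [3,4,5,6,7]=20
  size 6 → [0,2,3,4,6,7]=15  [0,3,4,5,6,7]=60  [1,2,3,4,5,7]=6  [1,2,3,4,6,7]=6  [2,3,4,5,6,7]=30
  first=0(s) contributes 42
  first=1(t) contributes 105
  first=5(q) contributes 21
|[w]| = 168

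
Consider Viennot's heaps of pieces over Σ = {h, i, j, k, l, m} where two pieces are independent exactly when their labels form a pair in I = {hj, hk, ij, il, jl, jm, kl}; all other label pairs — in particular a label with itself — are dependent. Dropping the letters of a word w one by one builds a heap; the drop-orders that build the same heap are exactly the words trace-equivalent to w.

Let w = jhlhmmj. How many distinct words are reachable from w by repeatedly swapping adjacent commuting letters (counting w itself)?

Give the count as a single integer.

0(j) covers ∅
1(h) covers ∅
2(l) covers 1:h
3(h) covers 2:l
4(m) covers 3:h
5(m) covers 4:m
6(j) covers 0:j
floor of heap: 0:j, 1:h
completions by unplaced set U, small U first (add the entries for U minus each lowest piece of U):
  |U|=1: {5}:1  {6}:1
  |U|=2: {0,6}:1  {4,5}:1  {5,6}:2
  |U|=3: {0,5,6}:3  {3,4,5}:1  {4,5,6}:3
  |U|=4: {0,4,5,6}:6  {2,3,4,5}:1  {3,4,5,6}:4
  |U|=5: {0,3,4,5,6}:10  {1,2,3,4,5}:1  {2,3,4,5,6}:5
  start at 0(j): 6
  start at 1(h): 15
sum over floor = 21

21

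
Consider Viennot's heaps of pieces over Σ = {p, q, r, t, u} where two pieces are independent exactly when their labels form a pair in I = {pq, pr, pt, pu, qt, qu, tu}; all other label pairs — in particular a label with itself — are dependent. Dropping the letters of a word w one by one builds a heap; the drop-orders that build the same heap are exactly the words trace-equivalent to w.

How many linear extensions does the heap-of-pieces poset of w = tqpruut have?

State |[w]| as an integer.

42

drop 0:t onto floor
drop 1:q onto floor
drop 2:p onto floor
drop 3:r onto {0:t, 1:q}
drop 4:u onto {3:r}
drop 5:u onto {4:u}
drop 6:t onto {3:r}
ground layer = {0:t, 1:q, 2:p}
drop-orders for the pieces not yet dropped (sum over which currently-grounded one goes next):
  1 to go: {2} 1  {5} 1  {6} 1
  2 to go: {2,5} 2  {2,6} 2  {4,5} 1  {5,6} 2
  3 to go: {2,4,5} 3  {2,5,6} 6  {4,5,6} 3
  4 to go: {2,4,5,6} 12  {3,4,5,6} 3
  5 to go: {0,3,4,5,6} 3  {1,3,4,5,6} 3  {2,3,4,5,6} 15
  if 0:t drops first: 18 orders
  if 1:q drops first: 18 orders
  if 2:p drops first: 6 orders
heap linearizations: 42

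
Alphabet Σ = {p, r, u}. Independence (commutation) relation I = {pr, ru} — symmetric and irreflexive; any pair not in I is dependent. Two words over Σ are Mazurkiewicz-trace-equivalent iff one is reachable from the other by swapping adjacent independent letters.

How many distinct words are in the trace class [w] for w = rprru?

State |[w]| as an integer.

0(r) covers ∅
1(p) covers ∅
2(r) covers 0:r
3(r) covers 2:r
4(u) covers 1:p
floor of heap: 0:r, 1:p
completions by unplaced set U, small U first (add the entries for U minus each lowest piece of U):
  |U|=1: {3}:1  {4}:1
  |U|=2: {1,4}:1  {2,3}:1  {3,4}:2
  |U|=3: {0,2,3}:1  {1,3,4}:3  {2,3,4}:3
  start at 0(r): 6
  start at 1(p): 4
sum over floor = 10

10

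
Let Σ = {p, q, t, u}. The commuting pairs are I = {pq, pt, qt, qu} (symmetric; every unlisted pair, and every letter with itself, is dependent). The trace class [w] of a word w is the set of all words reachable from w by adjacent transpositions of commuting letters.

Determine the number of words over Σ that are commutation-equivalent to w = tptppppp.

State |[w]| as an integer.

28

drop 0:t onto floor
drop 1:p onto floor
drop 2:t onto {0:t}
drop 3:p onto {1:p}
drop 4:p onto {3:p}
drop 5:p onto {4:p}
drop 6:p onto {5:p}
drop 7:p onto {6:p}
ground layer = {0:t, 1:p}
drop-orders for the pieces not yet dropped (sum over which currently-grounded one goes next):
  1 to go: {2} 1  {7} 1
  2 to go: {0,2} 1  {2,7} 2  {6,7} 1
  3 to go: {0,2,7} 3  {2,6,7} 3  {5,6,7} 1
  4 to go: {0,2,6,7} 6  {2,5,6,7} 4  {4,5,6,7} 1
  5 to go: {0,2,5,6,7} 10  {2,4,5,6,7} 5  {3,4,5,6,7} 1
  6 to go: {0,2,4,5,6,7} 15  {1,3,4,5,6,7} 1  {2,3,4,5,6,7} 6
  if 0:t drops first: 7 orders
  if 1:p drops first: 21 orders
heap linearizations: 28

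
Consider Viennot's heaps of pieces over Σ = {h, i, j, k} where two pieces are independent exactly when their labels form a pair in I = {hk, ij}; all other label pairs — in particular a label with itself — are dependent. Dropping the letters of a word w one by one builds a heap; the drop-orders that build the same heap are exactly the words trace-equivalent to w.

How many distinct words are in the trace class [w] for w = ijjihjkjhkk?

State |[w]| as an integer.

18

0(i) covers ∅
1(j) covers ∅
2(j) covers 1:j
3(i) covers 0:i
4(h) covers 2:j, 3:i
5(j) covers 4:h
6(k) covers 5:j
7(j) covers 6:k
8(h) covers 7:j
9(k) covers 7:j
10(k) covers 9:k
floor of heap: 0:i, 1:j
completions by unplaced set U, small U first (add the entries for U minus each lowest piece of U):
  |U|=1: {8}:1  {10}:1
  |U|=2: {8,10}:2  {9,10}:1
  |U|=3: {8,9,10}:3
  |U|=4: {7,8,9,10}:3
  |U|=5: {6,7,8,9,10}:3
  |U|=6: {5,6,7,8,9,10}:3
  |U|=7: {4,5,6,7,8,9,10}:3
  |U|=8: {2,4,5,6,7,8,9,10}:3  {3,4,5,6,7,8,9,10}:3
  |U|=9: {0,3,4,5,6,7,8,9,10}:3  {1,2,4,5,6,7,8,9,10}:3  {2,3,4,5,6,7,8,9,10}:6
  start at 0(i): 9
  start at 1(j): 9
sum over floor = 18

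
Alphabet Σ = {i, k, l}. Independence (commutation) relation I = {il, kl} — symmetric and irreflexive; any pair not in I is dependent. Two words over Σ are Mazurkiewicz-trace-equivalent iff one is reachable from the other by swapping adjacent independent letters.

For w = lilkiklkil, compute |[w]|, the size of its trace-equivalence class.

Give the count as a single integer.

210

drop 0:l onto floor
drop 1:i onto floor
drop 2:l onto {0:l}
drop 3:k onto {1:i}
drop 4:i onto {3:k}
drop 5:k onto {4:i}
drop 6:l onto {2:l}
drop 7:k onto {5:k}
drop 8:i onto {7:k}
drop 9:l onto {6:l}
ground layer = {0:l, 1:i}
drop-orders for the pieces not yet dropped (sum over which currently-grounded one goes next):
  1 to go: {8} 1  {9} 1
  2 to go: {6,9} 1  {7,8} 1  {8,9} 2
  3 to go: {2,6,9} 1  {5,7,8} 1  {6,8,9} 3  {7,8,9} 3
  4 to go: {0,2,6,9} 1  {2,6,8,9} 4  {4,5,7,8} 1  {5,7,8,9} 4  {6,7,8,9} 6
  5 to go: {0,2,6,8,9} 5  {2,6,7,8,9} 10  {3,4,5,7,8} 1  {4,5,7,8,9} 5  {5,6,7,8,9} 10
  6 to go: {0,2,6,7,8,9} 15  {1,3,4,5,7,8} 1  {2,5,6,7,8,9} 20  {3,4,5,7,8,9} 6  {4,5,6,7,8,9} 15
  7 to go: {0,2,5,6,7,8,9} 35  {1,3,4,5,7,8,9} 7  {2,4,5,6,7,8,9} 35  {3,4,5,6,7,8,9} 21
  8 to go: {0,2,4,5,6,7,8,9} 70  {1,3,4,5,6,7,8,9} 28  {2,3,4,5,6,7,8,9} 56
  if 0:l drops first: 84 orders
  if 1:i drops first: 126 orders
heap linearizations: 210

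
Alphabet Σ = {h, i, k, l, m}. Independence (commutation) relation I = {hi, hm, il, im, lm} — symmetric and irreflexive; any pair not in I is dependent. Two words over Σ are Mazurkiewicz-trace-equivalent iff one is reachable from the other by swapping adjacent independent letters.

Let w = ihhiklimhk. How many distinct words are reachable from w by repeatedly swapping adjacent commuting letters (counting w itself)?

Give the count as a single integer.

72

piece 0:i — minimal
piece 1:h — minimal
piece 2:h rests on {1:h}
piece 3:i rests on {0:i}
piece 4:k rests on {2:h, 3:i}
piece 5:l rests on {4:k}
piece 6:i rests on {4:k}
piece 7:m rests on {4:k}
piece 8:h rests on {5:l}
piece 9:k rests on {6:i, 7:m, 8:h}
minimal pieces: {0:i, 1:h}
ways to finish when only these pieces remain (= sum over removing one remaining piece with nothing left below it):
  1 left: {9}→1
  2 left: {6,9}→1  {7,9}→1  {8,9}→1
  3 left: {5,8,9}→1  {6,7,9}→2  {6,8,9}→2  {7,8,9}→2
  4 left: {5,6,8,9}→3  {5,7,8,9}→3  {6,7,8,9}→6
  5 left: {5,6,7,8,9}→12
  6 left: {4,5,6,7,8,9}→12
  7 left: {2,4,5,6,7,8,9}→12  {3,4,5,6,7,8,9}→12
  8 left: {0,3,4,5,6,7,8,9}→12  {1,2,4,5,6,7,8,9}→12  {2,3,4,5,6,7,8,9}→24
  placing 0:i first → 36 extensions
  placing 1:h first → 36 extensions
total linear extensions = 72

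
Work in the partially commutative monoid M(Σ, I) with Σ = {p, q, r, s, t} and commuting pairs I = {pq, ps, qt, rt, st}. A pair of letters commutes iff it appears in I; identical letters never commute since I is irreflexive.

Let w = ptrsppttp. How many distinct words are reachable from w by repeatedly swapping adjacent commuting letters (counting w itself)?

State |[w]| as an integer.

piece 0:p — minimal
piece 1:t rests on {0:p}
piece 2:r rests on {0:p}
piece 3:s rests on {2:r}
piece 4:p rests on {1:t, 2:r}
piece 5:p rests on {4:p}
piece 6:t rests on {5:p}
piece 7:t rests on {6:t}
piece 8:p rests on {7:t}
minimal pieces: {0:p}
ways to finish when only these pieces remain (= sum over removing one remaining piece with nothing left below it):
  1 left: {3}→1  {8}→1
  2 left: {3,8}→2  {7,8}→1
  3 left: {3,7,8}→3  {6,7,8}→1
  4 left: {3,6,7,8}→4  {5,6,7,8}→1
  5 left: {3,5,6,7,8}→5  {4,5,6,7,8}→1
  6 left: {1,4,5,6,7,8}→1  {3,4,5,6,7,8}→6
  7 left: {1,3,4,5,6,7,8}→7  {2,3,4,5,6,7,8}→6
  placing 0:p first → 13 extensions

13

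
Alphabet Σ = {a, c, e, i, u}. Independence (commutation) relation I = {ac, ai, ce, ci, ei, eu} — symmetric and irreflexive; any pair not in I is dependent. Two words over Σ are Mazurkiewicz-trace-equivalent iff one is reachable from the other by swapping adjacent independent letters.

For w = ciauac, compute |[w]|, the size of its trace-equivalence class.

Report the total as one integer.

12

piece 0:c — minimal
piece 1:i — minimal
piece 2:a — minimal
piece 3:u rests on {0:c, 1:i, 2:a}
piece 4:a rests on {3:u}
piece 5:c rests on {3:u}
minimal pieces: {0:c, 1:i, 2:a}
ways to finish when only these pieces remain (= sum over removing one remaining piece with nothing left below it):
  1 left: {4}→1  {5}→1
  2 left: {4,5}→2
  3 left: {3,4,5}→2
  4 left: {0,3,4,5}→2  {1,3,4,5}→2  {2,3,4,5}→2
  placing 0:c first → 4 extensions
  placing 1:i first → 4 extensions
  placing 2:a first → 4 extensions
total linear extensions = 12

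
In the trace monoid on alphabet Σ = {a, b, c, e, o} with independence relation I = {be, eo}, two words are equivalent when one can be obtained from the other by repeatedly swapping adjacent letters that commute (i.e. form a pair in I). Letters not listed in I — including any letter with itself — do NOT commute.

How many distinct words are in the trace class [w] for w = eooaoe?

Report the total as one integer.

6

#0=e has no predecessor
#1=o has no predecessor
#2=o depends on [1:o]
#3=a depends on [0:e, 2:o]
#4=o depends on [3:a]
#5=e depends on [3:a]
sources: [0:e, 1:o]
N(rest) = Σ N(rest − s) over sources s of rest; N(one piece) = 1:
  size 1 → [4]=1  [5]=1
  size 2 → [4,5]=2
  size 3 → [3,4,5]=2
  size 4 → [0,3,4,5]=2  [2,3,4,5]=2
  first=0(e) contributes 2
  first=1(o) contributes 4
|[w]| = 6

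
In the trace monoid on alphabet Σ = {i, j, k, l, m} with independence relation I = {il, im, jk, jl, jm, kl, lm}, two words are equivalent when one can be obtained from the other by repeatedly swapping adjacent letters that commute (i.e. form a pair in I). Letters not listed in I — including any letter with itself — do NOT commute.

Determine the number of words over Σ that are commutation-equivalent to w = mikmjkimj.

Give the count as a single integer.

29

piece 0:m — minimal
piece 1:i — minimal
piece 2:k rests on {0:m, 1:i}
piece 3:m rests on {2:k}
piece 4:j rests on {1:i}
piece 5:k rests on {3:m}
piece 6:i rests on {4:j, 5:k}
piece 7:m rests on {5:k}
piece 8:j rests on {6:i}
minimal pieces: {0:m, 1:i}
ways to finish when only these pieces remain (= sum over removing one remaining piece with nothing left below it):
  1 left: {7}→1  {8}→1
  2 left: {6,8}→1  {7,8}→2
  3 left: {4,6,8}→1  {6,7,8}→3
  4 left: {4,6,7,8}→4  {5,6,7,8}→3
  5 left: {3,5,6,7,8}→3  {4,5,6,7,8}→7
  6 left: {2,3,5,6,7,8}→3  {3,4,5,6,7,8}→10
  7 left: {0,2,3,5,6,7,8}→3  {2,3,4,5,6,7,8}→13
  placing 0:m first → 13 extensions
  placing 1:i first → 16 extensions
total linear extensions = 29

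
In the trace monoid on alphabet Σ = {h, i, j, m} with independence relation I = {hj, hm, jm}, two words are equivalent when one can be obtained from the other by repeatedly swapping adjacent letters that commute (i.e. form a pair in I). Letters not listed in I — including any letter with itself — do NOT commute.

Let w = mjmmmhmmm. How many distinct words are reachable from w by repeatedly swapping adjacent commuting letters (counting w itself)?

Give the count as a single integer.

72

drop 0:m onto floor
drop 1:j onto floor
drop 2:m onto {0:m}
drop 3:m onto {2:m}
drop 4:m onto {3:m}
drop 5:h onto floor
drop 6:m onto {4:m}
drop 7:m onto {6:m}
drop 8:m onto {7:m}
ground layer = {0:m, 1:j, 5:h}
drop-orders for the pieces not yet dropped (sum over which currently-grounded one goes next):
  1 to go: {1} 1  {5} 1  {8} 1
  2 to go: {1,5} 2  {1,8} 2  {5,8} 2  {7,8} 1
  3 to go: {1,5,8} 6  {1,7,8} 3  {5,7,8} 3  {6,7,8} 1
  4 to go: {1,5,7,8} 12  {1,6,7,8} 4  {4,6,7,8} 1  {5,6,7,8} 4
  5 to go: {1,4,6,7,8} 5  {1,5,6,7,8} 20  {3,4,6,7,8} 1  {4,5,6,7,8} 5
  6 to go: {1,3,4,6,7,8} 6  {1,4,5,6,7,8} 30  {2,3,4,6,7,8} 1  {3,4,5,6,7,8} 6
  7 to go: {0,2,3,4,6,7,8} 1  {1,2,3,4,6,7,8} 7  {1,3,4,5,6,7,8} 42  {2,3,4,5,6,7,8} 7
  if 0:m drops first: 56 orders
  if 1:j drops first: 8 orders
  if 5:h drops first: 8 orders
heap linearizations: 72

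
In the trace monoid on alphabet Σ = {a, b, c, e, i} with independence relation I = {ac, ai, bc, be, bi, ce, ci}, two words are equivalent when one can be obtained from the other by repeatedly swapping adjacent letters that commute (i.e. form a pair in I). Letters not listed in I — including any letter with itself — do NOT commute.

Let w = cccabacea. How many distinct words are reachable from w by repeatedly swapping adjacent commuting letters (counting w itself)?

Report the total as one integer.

126

0(c) covers ∅
1(c) covers 0:c
2(c) covers 1:c
3(a) covers ∅
4(b) covers 3:a
5(a) covers 4:b
6(c) covers 2:c
7(e) covers 5:a
8(a) covers 7:e
floor of heap: 0:c, 3:a
completions by unplaced set U, small U first (add the entries for U minus each lowest piece of U):
  |U|=1: {6}:1  {8}:1
  |U|=2: {2,6}:1  {6,8}:2  {7,8}:1
  |U|=3: {1,2,6}:1  {2,6,8}:3  {5,7,8}:1  {6,7,8}:3
  |U|=4: {0,1,2,6}:1  {1,2,6,8}:4  {2,6,7,8}:6  {4,5,7,8}:1  {5,6,7,8}:4
  |U|=5: {0,1,2,6,8}:5  {1,2,6,7,8}:10  {2,5,6,7,8}:10  {3,4,5,7,8}:1  {4,5,6,7,8}:5
  |U|=6: {0,1,2,6,7,8}:15  {1,2,5,6,7,8}:20  {2,4,5,6,7,8}:15  {3,4,5,6,7,8}:6
  |U|=7: {0,1,2,5,6,7,8}:35  {1,2,4,5,6,7,8}:35  {2,3,4,5,6,7,8}:21
  start at 0(c): 56
  start at 3(a): 70
sum over floor = 126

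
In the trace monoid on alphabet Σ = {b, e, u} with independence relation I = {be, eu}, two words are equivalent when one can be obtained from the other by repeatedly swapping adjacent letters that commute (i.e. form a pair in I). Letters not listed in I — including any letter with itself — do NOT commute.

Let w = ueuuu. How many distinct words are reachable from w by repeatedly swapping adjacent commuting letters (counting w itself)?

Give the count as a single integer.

5

#0=u has no predecessor
#1=e has no predecessor
#2=u depends on [0:u]
#3=u depends on [2:u]
#4=u depends on [3:u]
sources: [0:u, 1:e]
N(rest) = Σ N(rest − s) over sources s of rest; N(one piece) = 1:
  size 1 → [1]=1  [4]=1
  size 2 → [1,4]=2  [3,4]=1
  size 3 → [1,3,4]=3  [2,3,4]=1
  first=0(u) contributes 4
  first=1(e) contributes 1
|[w]| = 5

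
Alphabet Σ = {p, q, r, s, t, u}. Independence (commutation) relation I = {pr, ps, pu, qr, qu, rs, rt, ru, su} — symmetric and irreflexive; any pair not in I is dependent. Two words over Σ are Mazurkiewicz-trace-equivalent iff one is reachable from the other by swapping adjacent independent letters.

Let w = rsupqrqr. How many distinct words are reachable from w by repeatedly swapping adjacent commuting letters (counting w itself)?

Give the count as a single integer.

0(r) covers ∅
1(s) covers ∅
2(u) covers ∅
3(p) covers ∅
4(q) covers 1:s, 3:p
5(r) covers 0:r
6(q) covers 4:q
7(r) covers 5:r
floor of heap: 0:r, 1:s, 2:u, 3:p
completions by unplaced set U, small U first (add the entries for U minus each lowest piece of U):
  |U|=1: {2}:1  {6}:1  {7}:1
  |U|=2: {2,6}:2  {2,7}:2  {4,6}:1  {5,7}:1  {6,7}:2
  |U|=3: {0,5,7}:1  {1,4,6}:1  {2,4,6}:3  {2,5,7}:3  {2,6,7}:6  {3,4,6}:1  {4,6,7}:3  {5,6,7}:3
  |U|=4: {0,2,5,7}:4  {0,5,6,7}:4  {1,2,4,6}:4  {1,3,4,6}:2  {1,4,6,7}:4  {2,3,4,6}:4  {2,4,6,7}:12  {2,5,6,7}:12  {3,4,6,7}:4  {4,5,6,7}:6
  |U|=5: {0,2,5,6,7}:20  {0,4,5,6,7}:10  {1,2,3,4,6}:10  {1,2,4,6,7}:20  {1,3,4,6,7}:10  {1,4,5,6,7}:10  {2,3,4,6,7}:20  {2,4,5,6,7}:30  {3,4,5,6,7}:10
  |U|=6: {0,1,4,5,6,7}:20  {0,2,4,5,6,7}:60  {0,3,4,5,6,7}:20  {1,2,3,4,6,7}:60  {1,2,4,5,6,7}:60  {1,3,4,5,6,7}:30  {2,3,4,5,6,7}:60
  start at 0(r): 210
  start at 1(s): 140
  start at 2(u): 70
  start at 3(p): 140
sum over floor = 560

560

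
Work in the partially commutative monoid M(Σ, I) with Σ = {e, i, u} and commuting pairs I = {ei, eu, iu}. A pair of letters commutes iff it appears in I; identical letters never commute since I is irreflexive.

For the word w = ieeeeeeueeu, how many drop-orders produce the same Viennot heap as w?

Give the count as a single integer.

piece 0:i — minimal
piece 1:e — minimal
piece 2:e rests on {1:e}
piece 3:e rests on {2:e}
piece 4:e rests on {3:e}
piece 5:e rests on {4:e}
piece 6:e rests on {5:e}
piece 7:u — minimal
piece 8:e rests on {6:e}
piece 9:e rests on {8:e}
piece 10:u rests on {7:u}
minimal pieces: {0:i, 1:e, 7:u}
ways to finish when only these pieces remain (= sum over removing one remaining piece with nothing left below it):
  1 left: {0}→1  {9}→1  {10}→1
  2 left: {0,9}→2  {0,10}→2  {7,10}→1  {8,9}→1  {9,10}→2
  3 left: {0,7,10}→3  {0,8,9}→3  {0,9,10}→6  {6,8,9}→1  {7,9,10}→3  {8,9,10}→3
  4 left: {0,6,8,9}→4  {0,7,9,10}→12  {0,8,9,10}→12  {5,6,8,9}→1  {6,8,9,10}→4  {7,8,9,10}→6
  5 left: {0,5,6,8,9}→5  {0,6,8,9,10}→20  {0,7,8,9,10}→30  {4,5,6,8,9}→1  {5,6,8,9,10}→5  {6,7,8,9,10}→10
  6 left: {0,4,5,6,8,9}→6  {0,5,6,8,9,10}→30  {0,6,7,8,9,10}→60  {3,4,5,6,8,9}→1  {4,5,6,8,9,10}→6  {5,6,7,8,9,10}→15
  7 left: {0,3,4,5,6,8,9}→7  {0,4,5,6,8,9,10}→42  {0,5,6,7,8,9,10}→105  {2,3,4,5,6,8,9}→1  {3,4,5,6,8,9,10}→7  {4,5,6,7,8,9,10}→21
  8 left: {0,2,3,4,5,6,8,9}→8  {0,3,4,5,6,8,9,10}→56  {0,4,5,6,7,8,9,10}→168  {1,2,3,4,5,6,8,9}→1  {2,3,4,5,6,8,9,10}→8  {3,4,5,6,7,8,9,10}→28
  9 left: {0,1,2,3,4,5,6,8,9}→9  {0,2,3,4,5,6,8,9,10}→72  {0,3,4,5,6,7,8,9,10}→252  {1,2,3,4,5,6,8,9,10}→9  {2,3,4,5,6,7,8,9,10}→36
  placing 0:i first → 45 extensions
  placing 1:e first → 360 extensions
  placing 7:u first → 90 extensions
total linear extensions = 495

495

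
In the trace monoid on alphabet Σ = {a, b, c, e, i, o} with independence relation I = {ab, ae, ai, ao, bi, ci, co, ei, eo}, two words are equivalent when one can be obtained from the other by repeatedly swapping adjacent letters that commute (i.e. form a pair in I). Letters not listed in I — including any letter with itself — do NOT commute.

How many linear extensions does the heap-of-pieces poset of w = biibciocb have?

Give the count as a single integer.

#0=b has no predecessor
#1=i has no predecessor
#2=i depends on [1:i]
#3=b depends on [0:b]
#4=c depends on [3:b]
#5=i depends on [2:i]
#6=o depends on [3:b, 5:i]
#7=c depends on [4:c]
#8=b depends on [6:o, 7:c]
sources: [0:b, 1:i]
N(rest) = Σ N(rest − s) over sources s of rest; N(one piece) = 1:
  size 1 → [8]=1
  size 2 → [6,8]=1  [7,8]=1
  size 3 → [4,7,8]=1  [5,6,8]=1  [6,7,8]=2
  size 4 → [2,5,6,8]=1  [4,6,7,8]=3  [5,6,7,8]=3
  size 5 → [1,2,5,6,8]=1  [2,5,6,7,8]=4  [3,4,6,7,8]=3  [4,5,6,7,8]=6
  size 6 → [0,3,4,6,7,8]=3  [1,2,5,6,7,8]=5  [2,4,5,6,7,8]=10  [3,4,5,6,7,8]=9
  size 7 → [0,3,4,5,6,7,8]=12  [1,2,4,5,6,7,8]=15  [2,3,4,5,6,7,8]=19
  first=0(b) contributes 34
  first=1(i) contributes 31
|[w]| = 65

65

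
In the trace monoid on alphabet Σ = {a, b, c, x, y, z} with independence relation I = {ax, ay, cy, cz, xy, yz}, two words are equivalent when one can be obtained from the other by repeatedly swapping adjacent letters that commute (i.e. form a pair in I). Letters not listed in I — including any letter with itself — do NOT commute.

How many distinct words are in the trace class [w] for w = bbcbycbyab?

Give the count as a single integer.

4

piece 0:b — minimal
piece 1:b rests on {0:b}
piece 2:c rests on {1:b}
piece 3:b rests on {2:c}
piece 4:y rests on {3:b}
piece 5:c rests on {3:b}
piece 6:b rests on {4:y, 5:c}
piece 7:y rests on {6:b}
piece 8:a rests on {6:b}
piece 9:b rests on {7:y, 8:a}
minimal pieces: {0:b}
ways to finish when only these pieces remain (= sum over removing one remaining piece with nothing left below it):
  1 left: {9}→1
  2 left: {7,9}→1  {8,9}→1
  3 left: {7,8,9}→2
  4 left: {6,7,8,9}→2
  5 left: {4,6,7,8,9}→2  {5,6,7,8,9}→2
  6 left: {4,5,6,7,8,9}→4
  7 left: {3,4,5,6,7,8,9}→4
  8 left: {2,3,4,5,6,7,8,9}→4
  placing 0:b first → 4 extensions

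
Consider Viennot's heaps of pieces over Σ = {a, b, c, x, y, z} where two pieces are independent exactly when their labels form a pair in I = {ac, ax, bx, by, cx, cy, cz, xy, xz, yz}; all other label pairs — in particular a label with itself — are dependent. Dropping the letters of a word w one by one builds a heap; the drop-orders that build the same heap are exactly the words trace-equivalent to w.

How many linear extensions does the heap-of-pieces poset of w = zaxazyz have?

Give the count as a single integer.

drop 0:z onto floor
drop 1:a onto {0:z}
drop 2:x onto floor
drop 3:a onto {1:a}
drop 4:z onto {3:a}
drop 5:y onto {3:a}
drop 6:z onto {4:z}
ground layer = {0:z, 2:x}
drop-orders for the pieces not yet dropped (sum over which currently-grounded one goes next):
  1 to go: {2} 1  {5} 1  {6} 1
  2 to go: {2,5} 2  {2,6} 2  {4,6} 1  {5,6} 2
  3 to go: {2,4,6} 3  {2,5,6} 6  {4,5,6} 3
  4 to go: {2,4,5,6} 12  {3,4,5,6} 3
  5 to go: {1,3,4,5,6} 3  {2,3,4,5,6} 15
  if 0:z drops first: 18 orders
  if 2:x drops first: 3 orders
heap linearizations: 21

21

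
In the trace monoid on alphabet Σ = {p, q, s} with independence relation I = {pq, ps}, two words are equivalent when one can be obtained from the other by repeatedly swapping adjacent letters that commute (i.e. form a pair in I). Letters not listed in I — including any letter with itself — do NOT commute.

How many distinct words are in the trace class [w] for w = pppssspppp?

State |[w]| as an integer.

120

piece 0:p — minimal
piece 1:p rests on {0:p}
piece 2:p rests on {1:p}
piece 3:s — minimal
piece 4:s rests on {3:s}
piece 5:s rests on {4:s}
piece 6:p rests on {2:p}
piece 7:p rests on {6:p}
piece 8:p rests on {7:p}
piece 9:p rests on {8:p}
minimal pieces: {0:p, 3:s}
ways to finish when only these pieces remain (= sum over removing one remaining piece with nothing left below it):
  1 left: {5}→1  {9}→1
  2 left: {4,5}→1  {5,9}→2  {8,9}→1
  3 left: {3,4,5}→1  {4,5,9}→3  {5,8,9}→3  {7,8,9}→1
  4 left: {3,4,5,9}→4  {4,5,8,9}→6  {5,7,8,9}→4  {6,7,8,9}→1
  5 left: {2,6,7,8,9}→1  {3,4,5,8,9}→10  {4,5,7,8,9}→10  {5,6,7,8,9}→5
  6 left: {1,2,6,7,8,9}→1  {2,5,6,7,8,9}→6  {3,4,5,7,8,9}→20  {4,5,6,7,8,9}→15
  7 left: {0,1,2,6,7,8,9}→1  {1,2,5,6,7,8,9}→7  {2,4,5,6,7,8,9}→21  {3,4,5,6,7,8,9}→35
  8 left: {0,1,2,5,6,7,8,9}→8  {1,2,4,5,6,7,8,9}→28  {2,3,4,5,6,7,8,9}→56
  placing 0:p first → 84 extensions
  placing 3:s first → 36 extensions
total linear extensions = 120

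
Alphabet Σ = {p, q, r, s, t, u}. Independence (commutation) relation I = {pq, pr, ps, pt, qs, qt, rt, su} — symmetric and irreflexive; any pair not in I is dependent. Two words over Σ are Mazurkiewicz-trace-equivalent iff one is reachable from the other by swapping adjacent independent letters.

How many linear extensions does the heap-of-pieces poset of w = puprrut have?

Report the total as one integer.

3

piece 0:p — minimal
piece 1:u rests on {0:p}
piece 2:p rests on {1:u}
piece 3:r rests on {1:u}
piece 4:r rests on {3:r}
piece 5:u rests on {2:p, 4:r}
piece 6:t rests on {5:u}
minimal pieces: {0:p}
ways to finish when only these pieces remain (= sum over removing one remaining piece with nothing left below it):
  1 left: {6}→1
  2 left: {5,6}→1
  3 left: {2,5,6}→1  {4,5,6}→1
  4 left: {2,4,5,6}→2  {3,4,5,6}→1
  5 left: {2,3,4,5,6}→3
  placing 0:p first → 3 extensions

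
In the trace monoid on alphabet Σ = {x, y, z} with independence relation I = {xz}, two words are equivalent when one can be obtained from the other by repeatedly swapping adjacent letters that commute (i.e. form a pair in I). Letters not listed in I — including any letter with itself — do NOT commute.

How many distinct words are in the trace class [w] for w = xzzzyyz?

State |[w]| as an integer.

drop 0:x onto floor
drop 1:z onto floor
drop 2:z onto {1:z}
drop 3:z onto {2:z}
drop 4:y onto {0:x, 3:z}
drop 5:y onto {4:y}
drop 6:z onto {5:y}
ground layer = {0:x, 1:z}
drop-orders for the pieces not yet dropped (sum over which currently-grounded one goes next):
  1 to go: {6} 1
  2 to go: {5,6} 1
  3 to go: {4,5,6} 1
  4 to go: {0,4,5,6} 1  {3,4,5,6} 1
  5 to go: {0,3,4,5,6} 2  {2,3,4,5,6} 1
  if 0:x drops first: 1 orders
  if 1:z drops first: 3 orders
heap linearizations: 4

4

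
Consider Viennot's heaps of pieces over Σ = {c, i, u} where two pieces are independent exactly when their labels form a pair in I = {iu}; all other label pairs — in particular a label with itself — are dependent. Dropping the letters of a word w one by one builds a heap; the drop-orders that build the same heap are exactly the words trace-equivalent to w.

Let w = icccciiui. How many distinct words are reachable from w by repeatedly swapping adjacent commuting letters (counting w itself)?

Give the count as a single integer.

4

0(i) covers ∅
1(c) covers 0:i
2(c) covers 1:c
3(c) covers 2:c
4(c) covers 3:c
5(i) covers 4:c
6(i) covers 5:i
7(u) covers 4:c
8(i) covers 6:i
floor of heap: 0:i
completions by unplaced set U, small U first (add the entries for U minus each lowest piece of U):
  |U|=1: {7}:1  {8}:1
  |U|=2: {6,8}:1  {7,8}:2
  |U|=3: {5,6,8}:1  {6,7,8}:3
  |U|=4: {5,6,7,8}:4
  |U|=5: {4,5,6,7,8}:4
  |U|=6: {3,4,5,6,7,8}:4
  |U|=7: {2,3,4,5,6,7,8}:4
  start at 0(i): 4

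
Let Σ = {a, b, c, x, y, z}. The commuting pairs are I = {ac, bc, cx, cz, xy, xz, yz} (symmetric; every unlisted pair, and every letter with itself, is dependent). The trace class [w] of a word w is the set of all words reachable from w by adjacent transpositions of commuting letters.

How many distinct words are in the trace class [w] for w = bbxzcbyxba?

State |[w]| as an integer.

26

drop 0:b onto floor
drop 1:b onto {0:b}
drop 2:x onto {1:b}
drop 3:z onto {1:b}
drop 4:c onto floor
drop 5:b onto {2:x, 3:z}
drop 6:y onto {4:c, 5:b}
drop 7:x onto {5:b}
drop 8:b onto {6:y, 7:x}
drop 9:a onto {8:b}
ground layer = {0:b, 4:c}
drop-orders for the pieces not yet dropped (sum over which currently-grounded one goes next):
  1 to go: {9} 1
  2 to go: {8,9} 1
  3 to go: {6,8,9} 1  {7,8,9} 1
  4 to go: {4,6,8,9} 1  {6,7,8,9} 2
  5 to go: {4,6,7,8,9} 3  {5,6,7,8,9} 2
  6 to go: {2,5,6,7,8,9} 2  {3,5,6,7,8,9} 2  {4,5,6,7,8,9} 5
  7 to go: {2,3,5,6,7,8,9} 4  {2,4,5,6,7,8,9} 7  {3,4,5,6,7,8,9} 7
  8 to go: {1,2,3,5,6,7,8,9} 4  {2,3,4,5,6,7,8,9} 18
  if 0:b drops first: 22 orders
  if 4:c drops first: 4 orders
heap linearizations: 26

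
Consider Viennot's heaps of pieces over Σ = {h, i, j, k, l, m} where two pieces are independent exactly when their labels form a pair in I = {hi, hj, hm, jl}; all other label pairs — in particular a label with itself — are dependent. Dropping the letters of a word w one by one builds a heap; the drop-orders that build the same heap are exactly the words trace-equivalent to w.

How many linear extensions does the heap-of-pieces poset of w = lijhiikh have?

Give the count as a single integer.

#0=l has no predecessor
#1=i depends on [0:l]
#2=j depends on [1:i]
#3=h depends on [0:l]
#4=i depends on [2:j]
#5=i depends on [4:i]
#6=k depends on [3:h, 5:i]
#7=h depends on [6:k]
sources: [0:l]
N(rest) = Σ N(rest − s) over sources s of rest; N(one piece) = 1:
  size 1 → [7]=1
  size 2 → [6,7]=1
  size 3 → [3,6,7]=1  [5,6,7]=1
  size 4 → [3,5,6,7]=2  [4,5,6,7]=1
  size 5 → [2,4,5,6,7]=1  [3,4,5,6,7]=3
  size 6 → [1,2,4,5,6,7]=1  [2,3,4,5,6,7]=4
  first=0(l) contributes 5

5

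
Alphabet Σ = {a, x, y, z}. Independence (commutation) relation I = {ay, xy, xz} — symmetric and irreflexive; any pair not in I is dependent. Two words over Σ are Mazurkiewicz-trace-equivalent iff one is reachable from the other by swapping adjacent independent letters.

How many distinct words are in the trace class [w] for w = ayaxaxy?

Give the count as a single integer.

21

piece 0:a — minimal
piece 1:y — minimal
piece 2:a rests on {0:a}
piece 3:x rests on {2:a}
piece 4:a rests on {3:x}
piece 5:x rests on {4:a}
piece 6:y rests on {1:y}
minimal pieces: {0:a, 1:y}
ways to finish when only these pieces remain (= sum over removing one remaining piece with nothing left below it):
  1 left: {5}→1  {6}→1
  2 left: {1,6}→1  {4,5}→1  {5,6}→2
  3 left: {1,5,6}→3  {3,4,5}→1  {4,5,6}→3
  4 left: {1,4,5,6}→6  {2,3,4,5}→1  {3,4,5,6}→4
  5 left: {0,2,3,4,5}→1  {1,3,4,5,6}→10  {2,3,4,5,6}→5
  placing 0:a first → 15 extensions
  placing 1:y first → 6 extensions
total linear extensions = 21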